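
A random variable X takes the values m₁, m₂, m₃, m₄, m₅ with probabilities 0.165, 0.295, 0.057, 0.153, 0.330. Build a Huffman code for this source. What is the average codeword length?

Repeatedly combine the two least-probable nodes; the expected code length is the sum of the merged weights.
merge 57/1000 + 153/1000 → 21/100
merge 33/200 + 21/100 → 3/8
merge 59/200 + 33/100 → 5/8
merge 3/8 + 5/8 → 1
L = 21/100 + 3/8 + 5/8 + 1 = 221/100 = 2.21 bits/symbol.

2.21 bits/symbol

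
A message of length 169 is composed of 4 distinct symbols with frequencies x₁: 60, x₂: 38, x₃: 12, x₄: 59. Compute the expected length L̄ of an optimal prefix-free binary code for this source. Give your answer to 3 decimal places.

1.941 bits/symbol

Probabilities are the counts divided by 169.
Repeatedly combine the two least-probable nodes; the expected code length is the sum of the merged weights.
merge 12/169 + 38/169 → 50/169
merge 50/169 + 59/169 → 109/169
merge 60/169 + 109/169 → 1
L = 50/169 + 109/169 + 1 = 328/169 ≈ 1.941 bits/symbol.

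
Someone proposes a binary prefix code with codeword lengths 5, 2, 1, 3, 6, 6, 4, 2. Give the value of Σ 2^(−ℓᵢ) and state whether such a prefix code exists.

1.25; no

With common denominator 2^6 = 64: Σ 2^(−ℓᵢ) = 2/64 + 16/64 + 32/64 + 8/64 + 1/64 + 1/64 + 4/64 + 16/64 = 80/64 = 1.25.
Kraft's inequality requires Σ ≤ 1; here Σ = 1.25 > 1, so no such prefix code exists.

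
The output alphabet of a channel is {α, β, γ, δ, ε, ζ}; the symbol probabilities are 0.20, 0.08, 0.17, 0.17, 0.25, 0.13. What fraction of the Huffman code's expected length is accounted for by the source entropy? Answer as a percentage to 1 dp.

Entropy H = −Σ p log₂ p ≈ 2.5077 bits.
Huffman merges: 2/25+13/100→21/100; 17/100+17/100→17/50; 1/5+21/100→41/100; 1/4+17/50→59/100; 41/100+59/100→1. L = 51/20 ≈ 2.5500.
Efficiency = H/L = 2.5077/2.5500 = 98.3%.

98.3%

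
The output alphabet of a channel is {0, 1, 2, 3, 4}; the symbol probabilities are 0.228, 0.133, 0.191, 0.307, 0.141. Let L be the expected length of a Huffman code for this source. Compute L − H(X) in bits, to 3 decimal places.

0.023 bits

Entropy H = −Σ p log₂ p ≈ 2.2511 bits.
Huffman merges: 133/1000+141/1000→137/500; 191/1000+57/250→419/1000; 137/500+307/1000→581/1000; 419/1000+581/1000→1. L = 1137/500 ≈ 2.2740.
L − H = 2.2740 − 2.2511 = 0.023 bits.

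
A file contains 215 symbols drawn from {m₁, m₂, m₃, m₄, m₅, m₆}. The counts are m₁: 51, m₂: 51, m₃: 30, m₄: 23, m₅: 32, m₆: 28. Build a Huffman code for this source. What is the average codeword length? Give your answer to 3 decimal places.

2.526 bits/symbol

Probabilities are the counts divided by 215.
Repeatedly combine the two least-probable nodes; the expected code length is the sum of the merged weights.
merge 23/215 + 28/215 → 51/215
merge 6/43 + 32/215 → 62/215
merge 51/215 + 51/215 → 102/215
merge 51/215 + 62/215 → 113/215
merge 102/215 + 113/215 → 1
L = 51/215 + 62/215 + 102/215 + 113/215 + 1 = 543/215 ≈ 2.526 bits/symbol.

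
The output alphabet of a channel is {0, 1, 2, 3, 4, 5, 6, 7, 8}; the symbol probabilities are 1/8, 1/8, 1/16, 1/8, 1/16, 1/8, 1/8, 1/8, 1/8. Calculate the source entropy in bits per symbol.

3.125 bits

Each probability is a power of 1/2, so log₂(1/p) is an integer.
H = Σ p·log₂(1/p) = 1/8·3 + 1/8·3 + 1/16·4 + 1/8·3 + 1/16·4 + 1/8·3 + 1/8·3 + 1/8·3 + 1/8·3 = 3.125 bits.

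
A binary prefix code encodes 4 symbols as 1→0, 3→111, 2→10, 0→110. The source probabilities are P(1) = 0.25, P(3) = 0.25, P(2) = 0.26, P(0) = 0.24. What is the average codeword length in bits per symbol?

L̄ = Σ pᵢ·ℓᵢ = 0.25·1 + 0.25·3 + 0.26·2 + 0.24·3 = 2.24 bits/symbol.

2.24 bits/symbol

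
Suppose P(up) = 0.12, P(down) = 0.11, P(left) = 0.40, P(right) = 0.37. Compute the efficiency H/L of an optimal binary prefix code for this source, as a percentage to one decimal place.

Entropy H = −Σ p log₂ p ≈ 1.7769 bits.
Huffman merges: 11/100+3/25→23/100; 23/100+37/100→3/5; 2/5+3/5→1. L = 183/100 ≈ 1.8300.
Efficiency = H/L = 1.7769/1.8300 = 97.1%.

97.1%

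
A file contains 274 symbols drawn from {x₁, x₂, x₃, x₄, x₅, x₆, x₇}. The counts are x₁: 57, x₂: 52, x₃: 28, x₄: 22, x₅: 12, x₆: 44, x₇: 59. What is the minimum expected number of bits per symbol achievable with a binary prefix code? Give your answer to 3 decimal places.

Probabilities are the counts divided by 274.
Repeatedly combine the two least-probable nodes; the expected code length is the sum of the merged weights.
merge 6/137 + 11/137 → 17/137
merge 14/137 + 17/137 → 31/137
merge 22/137 + 26/137 → 48/137
merge 57/274 + 59/274 → 58/137
merge 31/137 + 48/137 → 79/137
merge 58/137 + 79/137 → 1
L = 17/137 + 31/137 + 48/137 + 58/137 + 79/137 + 1 = 370/137 ≈ 2.701 bits/symbol.

2.701 bits/symbol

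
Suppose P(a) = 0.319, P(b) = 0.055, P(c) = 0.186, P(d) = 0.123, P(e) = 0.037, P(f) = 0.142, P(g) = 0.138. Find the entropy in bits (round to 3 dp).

2.549 bits

H = −Σ pᵢ log₂ pᵢ.
−0.319·log₂(0.319) = 0.5258
−0.055·log₂(0.055) = 0.2301
−0.186·log₂(0.186) = 0.4514
−0.123·log₂(0.123) = 0.3719
−0.037·log₂(0.037) = 0.1760
−0.142·log₂(0.142) = 0.3999
−0.138·log₂(0.138) = 0.3943
Sum ≈ 2.5494 → 2.549 bits.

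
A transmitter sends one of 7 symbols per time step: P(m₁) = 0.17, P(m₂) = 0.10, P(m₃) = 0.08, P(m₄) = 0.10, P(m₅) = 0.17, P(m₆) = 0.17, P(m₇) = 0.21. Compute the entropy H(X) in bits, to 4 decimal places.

H = −Σ pᵢ log₂ pᵢ.
−0.17·log₂(0.17) = 0.4346
−0.10·log₂(0.10) = 0.3322
−0.08·log₂(0.08) = 0.2915
−0.10·log₂(0.10) = 0.3322
−0.17·log₂(0.17) = 0.4346
−0.17·log₂(0.17) = 0.4346
−0.21·log₂(0.21) = 0.4728
Sum ≈ 2.7325 → 2.7325 bits.

2.7325 bits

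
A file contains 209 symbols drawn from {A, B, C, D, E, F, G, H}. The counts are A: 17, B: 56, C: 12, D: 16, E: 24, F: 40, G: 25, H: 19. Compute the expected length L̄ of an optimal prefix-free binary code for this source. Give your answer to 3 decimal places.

2.847 bits/symbol

Probabilities are the counts divided by 209.
Repeatedly combine the two least-probable nodes; the expected code length is the sum of the merged weights.
merge 12/209 + 16/209 → 28/209
merge 17/209 + 1/11 → 36/209
merge 24/209 + 25/209 → 49/209
merge 28/209 + 36/209 → 64/209
merge 40/209 + 49/209 → 89/209
merge 56/209 + 64/209 → 120/209
merge 89/209 + 120/209 → 1
L = 28/209 + 36/209 + 49/209 + 64/209 + 89/209 + 120/209 + 1 = 595/209 ≈ 2.847 bits/symbol.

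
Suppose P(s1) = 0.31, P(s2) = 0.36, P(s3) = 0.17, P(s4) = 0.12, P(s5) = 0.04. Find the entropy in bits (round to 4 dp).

H = −Σ pᵢ log₂ pᵢ.
−0.31·log₂(0.31) = 0.5238
−0.36·log₂(0.36) = 0.5306
−0.17·log₂(0.17) = 0.4346
−0.12·log₂(0.12) = 0.3671
−0.04·log₂(0.04) = 0.1858
Sum ≈ 2.0418 → 2.0418 bits.

2.0418 bits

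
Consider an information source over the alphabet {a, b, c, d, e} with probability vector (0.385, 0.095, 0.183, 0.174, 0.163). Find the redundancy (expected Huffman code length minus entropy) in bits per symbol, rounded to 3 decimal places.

0.063 bits

Entropy H = −Σ p log₂ p ≈ 2.1667 bits.
Huffman merges: 19/200+163/1000→129/500; 87/500+183/1000→357/1000; 129/500+357/1000→123/200; 77/200+123/200→1. L = 223/100 ≈ 2.2300.
L − H = 2.2300 − 2.1667 = 0.063 bits.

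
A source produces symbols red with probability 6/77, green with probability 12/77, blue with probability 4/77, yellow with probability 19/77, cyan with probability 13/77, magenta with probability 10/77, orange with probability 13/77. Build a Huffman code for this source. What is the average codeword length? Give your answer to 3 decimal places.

2.714 bits/symbol

Repeatedly combine the two least-probable nodes; the expected code length is the sum of the merged weights.
merge 4/77 + 6/77 → 10/77
merge 10/77 + 10/77 → 20/77
merge 12/77 + 13/77 → 25/77
merge 13/77 + 19/77 → 32/77
merge 20/77 + 25/77 → 45/77
merge 32/77 + 45/77 → 1
L = 10/77 + 20/77 + 25/77 + 32/77 + 45/77 + 1 = 19/7 ≈ 2.714 bits/symbol.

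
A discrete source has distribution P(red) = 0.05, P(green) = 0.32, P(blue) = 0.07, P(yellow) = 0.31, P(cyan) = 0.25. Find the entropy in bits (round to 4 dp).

2.0345 bits

H = −Σ pᵢ log₂ pᵢ.
−0.05·log₂(0.05) = 0.2161
−0.32·log₂(0.32) = 0.5260
−0.07·log₂(0.07) = 0.2686
−0.31·log₂(0.31) = 0.5238
−0.25·log₂(0.25) = 0.5000
Sum ≈ 2.0345 → 2.0345 bits.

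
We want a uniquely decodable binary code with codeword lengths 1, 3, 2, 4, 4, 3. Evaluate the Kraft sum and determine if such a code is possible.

With common denominator 2^4 = 16: Σ 2^(−ℓᵢ) = 8/16 + 2/16 + 4/16 + 1/16 + 1/16 + 2/16 = 18/16 = 1.125.
Kraft's inequality requires Σ ≤ 1; here Σ = 1.125 > 1, so no such prefix code exists.

1.125; no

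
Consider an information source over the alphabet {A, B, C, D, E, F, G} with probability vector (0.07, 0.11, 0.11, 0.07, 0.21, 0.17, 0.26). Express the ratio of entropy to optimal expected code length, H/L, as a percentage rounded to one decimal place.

Entropy H = −Σ p log₂ p ≈ 2.6504 bits.
Huffman merges: 7/100+7/100→7/50; 11/100+11/100→11/50; 7/50+17/100→31/100; 21/100+11/50→43/100; 13/50+31/100→57/100; 43/100+57/100→1. L = 267/100 ≈ 2.6700.
Efficiency = H/L = 2.6504/2.6700 = 99.3%.

99.3%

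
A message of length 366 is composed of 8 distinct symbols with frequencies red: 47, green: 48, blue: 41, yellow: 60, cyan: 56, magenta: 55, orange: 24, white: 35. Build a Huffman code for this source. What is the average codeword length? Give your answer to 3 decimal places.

Probabilities are the counts divided by 366.
Repeatedly combine the two least-probable nodes; the expected code length is the sum of the merged weights.
merge 4/61 + 35/366 → 59/366
merge 41/366 + 47/366 → 44/183
merge 8/61 + 55/366 → 103/366
merge 28/183 + 59/366 → 115/366
merge 10/61 + 44/183 → 74/183
merge 103/366 + 115/366 → 109/183
merge 74/183 + 109/183 → 1
L = 59/366 + 44/183 + 103/366 + 115/366 + 74/183 + 109/183 + 1 = 1097/366 ≈ 2.997 bits/symbol.

2.997 bits/symbol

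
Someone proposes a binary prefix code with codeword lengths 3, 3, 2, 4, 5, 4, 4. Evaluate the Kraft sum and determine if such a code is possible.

0.71875; yes

With common denominator 2^5 = 32: Σ 2^(−ℓᵢ) = 4/32 + 4/32 + 8/32 + 2/32 + 1/32 + 2/32 + 2/32 = 23/32 = 0.71875.
Kraft's inequality requires Σ ≤ 1; here Σ = 0.71875 ≤ 1, so such a prefix code exists.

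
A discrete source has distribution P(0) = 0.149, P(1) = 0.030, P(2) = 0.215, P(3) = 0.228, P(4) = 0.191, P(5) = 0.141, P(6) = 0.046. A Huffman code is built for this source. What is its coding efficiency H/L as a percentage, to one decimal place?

Entropy H = −Σ p log₂ p ≈ 2.5831 bits.
Huffman merges: 3/100+23/500→19/250; 19/250+141/1000→217/1000; 149/1000+191/1000→17/50; 43/200+217/1000→54/125; 57/250+17/50→71/125; 54/125+71/125→1. L = 2633/1000 ≈ 2.6330.
Efficiency = H/L = 2.5831/2.6330 = 98.1%.

98.1%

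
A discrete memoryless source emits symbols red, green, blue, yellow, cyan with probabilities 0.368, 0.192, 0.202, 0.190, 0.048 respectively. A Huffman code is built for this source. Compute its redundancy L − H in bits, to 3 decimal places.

0.119 bits

Entropy H = −Σ p log₂ p ≈ 2.1195 bits.
Huffman merges: 6/125+19/100→119/500; 24/125+101/500→197/500; 119/500+46/125→303/500; 197/500+303/500→1. L = 1119/500 ≈ 2.2380.
L − H = 2.2380 − 2.1195 = 0.119 bits.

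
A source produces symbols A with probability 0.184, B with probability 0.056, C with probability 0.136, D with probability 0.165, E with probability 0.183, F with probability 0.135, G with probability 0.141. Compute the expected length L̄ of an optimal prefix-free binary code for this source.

Repeatedly combine the two least-probable nodes; the expected code length is the sum of the merged weights.
merge 7/125 + 27/200 → 191/1000
merge 17/125 + 141/1000 → 277/1000
merge 33/200 + 183/1000 → 87/250
merge 23/125 + 191/1000 → 3/8
merge 277/1000 + 87/250 → 5/8
merge 3/8 + 5/8 → 1
L = 191/1000 + 277/1000 + 87/250 + 3/8 + 5/8 + 1 = 352/125 = 2.816 bits/symbol.

2.816 bits/symbol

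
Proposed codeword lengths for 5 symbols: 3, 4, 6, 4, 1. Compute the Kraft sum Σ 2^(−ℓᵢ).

With common denominator 2^6 = 64: Σ 2^(−ℓᵢ) = 8/64 + 4/64 + 1/64 + 4/64 + 32/64 = 49/64 = 0.765625.

0.765625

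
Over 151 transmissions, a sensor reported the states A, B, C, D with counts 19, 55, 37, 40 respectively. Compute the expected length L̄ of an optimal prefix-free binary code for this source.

Probabilities are the counts divided by 151.
Repeatedly combine the two least-probable nodes; the expected code length is the sum of the merged weights.
merge 19/151 + 37/151 → 56/151
merge 40/151 + 55/151 → 95/151
merge 56/151 + 95/151 → 1
L = 56/151 + 95/151 + 1 = 2 bits/symbol.

2 bits/symbol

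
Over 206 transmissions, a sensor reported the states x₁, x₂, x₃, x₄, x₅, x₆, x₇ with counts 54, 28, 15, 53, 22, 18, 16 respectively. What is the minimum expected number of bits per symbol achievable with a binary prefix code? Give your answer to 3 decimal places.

Probabilities are the counts divided by 206.
Repeatedly combine the two least-probable nodes; the expected code length is the sum of the merged weights.
merge 15/206 + 8/103 → 31/206
merge 9/103 + 11/103 → 20/103
merge 14/103 + 31/206 → 59/206
merge 20/103 + 53/206 → 93/206
merge 27/103 + 59/206 → 113/206
merge 93/206 + 113/206 → 1
L = 31/206 + 20/103 + 59/206 + 93/206 + 113/206 + 1 = 271/103 ≈ 2.631 bits/symbol.

2.631 bits/symbol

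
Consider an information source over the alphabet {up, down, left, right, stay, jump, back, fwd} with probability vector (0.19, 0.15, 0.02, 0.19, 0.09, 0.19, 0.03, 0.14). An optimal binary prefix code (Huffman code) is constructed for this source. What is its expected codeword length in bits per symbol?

Repeatedly combine the two least-probable nodes; the expected code length is the sum of the merged weights.
merge 1/50 + 3/100 → 1/20
merge 1/20 + 9/100 → 7/50
merge 7/50 + 7/50 → 7/25
merge 3/20 + 19/100 → 17/50
merge 19/100 + 19/100 → 19/50
merge 7/25 + 17/50 → 31/50
merge 19/50 + 31/50 → 1
L = 1/20 + 7/50 + 7/25 + 17/50 + 19/50 + 31/50 + 1 = 281/100 = 2.81 bits/symbol.

2.81 bits/symbol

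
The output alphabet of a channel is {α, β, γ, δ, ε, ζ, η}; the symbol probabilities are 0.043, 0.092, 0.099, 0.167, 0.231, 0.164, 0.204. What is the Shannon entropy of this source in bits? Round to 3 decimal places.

H = −Σ pᵢ log₂ pᵢ.
−0.043·log₂(0.043) = 0.1952
−0.092·log₂(0.092) = 0.3167
−0.099·log₂(0.099) = 0.3303
−0.167·log₂(0.167) = 0.4312
−0.231·log₂(0.231) = 0.4883
−0.164·log₂(0.164) = 0.4278
−0.204·log₂(0.204) = 0.4678
Sum ≈ 2.6573 → 2.657 bits.

2.657 bits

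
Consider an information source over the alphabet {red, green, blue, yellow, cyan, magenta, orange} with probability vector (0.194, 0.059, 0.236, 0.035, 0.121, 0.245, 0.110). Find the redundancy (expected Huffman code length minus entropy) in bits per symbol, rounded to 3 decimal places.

Entropy H = −Σ p log₂ p ≈ 2.5769 bits.
Huffman merges: 7/200+59/1000→47/500; 47/500+11/100→51/250; 121/1000+97/500→63/200; 51/250+59/250→11/25; 49/200+63/200→14/25; 11/25+14/25→1. L = 2613/1000 ≈ 2.6130.
L − H = 2.6130 − 2.5769 = 0.036 bits.

0.036 bits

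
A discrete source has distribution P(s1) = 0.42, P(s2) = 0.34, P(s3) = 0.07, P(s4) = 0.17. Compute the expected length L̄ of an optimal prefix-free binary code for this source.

Repeatedly combine the two least-probable nodes; the expected code length is the sum of the merged weights.
merge 7/100 + 17/100 → 6/25
merge 6/25 + 17/50 → 29/50
merge 21/50 + 29/50 → 1
L = 6/25 + 29/50 + 1 = 91/50 = 1.82 bits/symbol.

1.82 bits/symbol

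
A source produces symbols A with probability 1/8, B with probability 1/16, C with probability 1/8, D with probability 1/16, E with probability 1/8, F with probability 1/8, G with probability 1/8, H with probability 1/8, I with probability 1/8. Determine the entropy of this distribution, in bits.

Each probability is a power of 1/2, so log₂(1/p) is an integer.
H = Σ p·log₂(1/p) = 1/8·3 + 1/16·4 + 1/8·3 + 1/16·4 + 1/8·3 + 1/8·3 + 1/8·3 + 1/8·3 + 1/8·3 = 3.125 bits.

3.125 bits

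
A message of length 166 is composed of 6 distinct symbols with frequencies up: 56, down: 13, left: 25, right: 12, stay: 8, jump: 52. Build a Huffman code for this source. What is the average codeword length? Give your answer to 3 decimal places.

2.319 bits/symbol

Probabilities are the counts divided by 166.
Repeatedly combine the two least-probable nodes; the expected code length is the sum of the merged weights.
merge 4/83 + 6/83 → 10/83
merge 13/166 + 10/83 → 33/166
merge 25/166 + 33/166 → 29/83
merge 26/83 + 28/83 → 54/83
merge 29/83 + 54/83 → 1
L = 10/83 + 33/166 + 29/83 + 54/83 + 1 = 385/166 ≈ 2.319 bits/symbol.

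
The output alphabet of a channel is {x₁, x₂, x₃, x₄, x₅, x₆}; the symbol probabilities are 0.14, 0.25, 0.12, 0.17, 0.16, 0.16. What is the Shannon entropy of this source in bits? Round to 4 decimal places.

H = −Σ pᵢ log₂ pᵢ.
−0.14·log₂(0.14) = 0.3971
−0.25·log₂(0.25) = 0.5000
−0.12·log₂(0.12) = 0.3671
−0.17·log₂(0.17) = 0.4346
−0.16·log₂(0.16) = 0.4230
−0.16·log₂(0.16) = 0.4230
Sum ≈ 2.5448 → 2.5448 bits.

2.5448 bits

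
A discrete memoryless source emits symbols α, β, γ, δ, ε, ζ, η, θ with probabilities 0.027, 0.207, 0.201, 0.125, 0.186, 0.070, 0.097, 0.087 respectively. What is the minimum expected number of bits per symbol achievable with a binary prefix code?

2.873 bits/symbol

Repeatedly combine the two least-probable nodes; the expected code length is the sum of the merged weights.
merge 27/1000 + 7/100 → 97/1000
merge 87/1000 + 97/1000 → 23/125
merge 97/1000 + 1/8 → 111/500
merge 23/125 + 93/500 → 37/100
merge 201/1000 + 207/1000 → 51/125
merge 111/500 + 37/100 → 74/125
merge 51/125 + 74/125 → 1
L = 97/1000 + 23/125 + 111/500 + 37/100 + 51/125 + 74/125 + 1 = 2873/1000 = 2.873 bits/symbol.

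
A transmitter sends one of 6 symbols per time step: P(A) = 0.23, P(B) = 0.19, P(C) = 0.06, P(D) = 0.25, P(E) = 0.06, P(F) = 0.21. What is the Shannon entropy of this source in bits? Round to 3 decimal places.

2.403 bits

H = −Σ pᵢ log₂ pᵢ.
−0.23·log₂(0.23) = 0.4877
−0.19·log₂(0.19) = 0.4552
−0.06·log₂(0.06) = 0.2435
−0.25·log₂(0.25) = 0.5000
−0.06·log₂(0.06) = 0.2435
−0.21·log₂(0.21) = 0.4728
Sum ≈ 2.4028 → 2.403 bits.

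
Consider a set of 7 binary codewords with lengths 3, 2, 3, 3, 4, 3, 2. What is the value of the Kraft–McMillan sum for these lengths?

With common denominator 2^4 = 16: Σ 2^(−ℓᵢ) = 2/16 + 4/16 + 2/16 + 2/16 + 1/16 + 2/16 + 4/16 = 17/16 = 1.0625.

1.0625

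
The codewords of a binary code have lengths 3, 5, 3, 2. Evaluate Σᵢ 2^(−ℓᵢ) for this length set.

0.53125

With common denominator 2^5 = 32: Σ 2^(−ℓᵢ) = 4/32 + 1/32 + 4/32 + 8/32 = 17/32 = 0.53125.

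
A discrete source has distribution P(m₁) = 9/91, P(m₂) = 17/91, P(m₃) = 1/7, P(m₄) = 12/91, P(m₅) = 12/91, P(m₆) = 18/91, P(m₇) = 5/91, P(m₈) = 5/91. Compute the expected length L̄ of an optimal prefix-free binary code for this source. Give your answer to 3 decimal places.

2.912 bits/symbol

Repeatedly combine the two least-probable nodes; the expected code length is the sum of the merged weights.
merge 5/91 + 5/91 → 10/91
merge 9/91 + 10/91 → 19/91
merge 12/91 + 12/91 → 24/91
merge 1/7 + 17/91 → 30/91
merge 18/91 + 19/91 → 37/91
merge 24/91 + 30/91 → 54/91
merge 37/91 + 54/91 → 1
L = 10/91 + 19/91 + 24/91 + 30/91 + 37/91 + 54/91 + 1 = 265/91 ≈ 2.912 bits/symbol.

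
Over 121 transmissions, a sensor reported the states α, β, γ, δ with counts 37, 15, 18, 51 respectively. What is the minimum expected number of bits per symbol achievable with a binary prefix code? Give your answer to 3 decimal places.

1.851 bits/symbol

Probabilities are the counts divided by 121.
Repeatedly combine the two least-probable nodes; the expected code length is the sum of the merged weights.
merge 15/121 + 18/121 → 3/11
merge 3/11 + 37/121 → 70/121
merge 51/121 + 70/121 → 1
L = 3/11 + 70/121 + 1 = 224/121 ≈ 1.851 bits/symbol.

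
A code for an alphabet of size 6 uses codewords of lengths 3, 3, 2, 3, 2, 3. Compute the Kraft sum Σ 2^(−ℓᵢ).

With common denominator 2^3 = 8: Σ 2^(−ℓᵢ) = 1/8 + 1/8 + 2/8 + 1/8 + 2/8 + 1/8 = 8/8 = 1.

1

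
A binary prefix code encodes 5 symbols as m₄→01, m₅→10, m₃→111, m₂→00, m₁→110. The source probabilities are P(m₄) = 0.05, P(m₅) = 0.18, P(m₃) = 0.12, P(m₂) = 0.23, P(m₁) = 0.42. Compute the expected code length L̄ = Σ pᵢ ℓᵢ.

2.54 bits/symbol

L̄ = Σ pᵢ·ℓᵢ = 0.05·2 + 0.18·2 + 0.12·3 + 0.23·2 + 0.42·3 = 2.54 bits/symbol.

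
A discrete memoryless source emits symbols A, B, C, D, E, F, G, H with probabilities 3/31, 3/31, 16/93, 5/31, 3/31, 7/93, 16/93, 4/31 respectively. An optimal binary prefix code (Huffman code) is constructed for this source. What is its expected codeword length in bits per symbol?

Repeatedly combine the two least-probable nodes; the expected code length is the sum of the merged weights.
merge 7/93 + 3/31 → 16/93
merge 3/31 + 3/31 → 6/31
merge 4/31 + 5/31 → 9/31
merge 16/93 + 16/93 → 32/93
merge 16/93 + 6/31 → 34/93
merge 9/31 + 32/93 → 59/93
merge 34/93 + 59/93 → 1
L = 16/93 + 6/31 + 9/31 + 32/93 + 34/93 + 59/93 + 1 = 3 bits/symbol.

3 bits/symbol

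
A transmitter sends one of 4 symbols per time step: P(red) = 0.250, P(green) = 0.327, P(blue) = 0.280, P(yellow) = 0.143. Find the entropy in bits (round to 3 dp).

1.943 bits

H = −Σ pᵢ log₂ pᵢ.
−0.250·log₂(0.250) = 0.5000
−0.327·log₂(0.327) = 0.5273
−0.280·log₂(0.280) = 0.5142
−0.143·log₂(0.143) = 0.4012
Sum ≈ 1.9428 → 1.943 bits.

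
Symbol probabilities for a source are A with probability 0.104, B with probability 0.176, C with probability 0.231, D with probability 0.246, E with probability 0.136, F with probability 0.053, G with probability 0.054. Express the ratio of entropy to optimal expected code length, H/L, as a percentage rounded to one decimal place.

99.2%

Entropy H = −Σ p log₂ p ≈ 2.6102 bits.
Huffman merges: 53/1000+27/500→107/1000; 13/125+107/1000→211/1000; 17/125+22/125→39/125; 211/1000+231/1000→221/500; 123/500+39/125→279/500; 221/500+279/500→1. L = 263/100 ≈ 2.6300.
Efficiency = H/L = 2.6102/2.6300 = 99.2%.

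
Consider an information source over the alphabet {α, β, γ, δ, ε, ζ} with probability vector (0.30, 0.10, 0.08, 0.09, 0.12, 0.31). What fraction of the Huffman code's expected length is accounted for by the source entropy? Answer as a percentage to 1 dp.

Entropy H = −Σ p log₂ p ≈ 2.3483 bits.
Huffman merges: 2/25+9/100→17/100; 1/10+3/25→11/50; 17/100+11/50→39/100; 3/10+31/100→61/100; 39/100+61/100→1. L = 239/100 ≈ 2.3900.
Efficiency = H/L = 2.3483/2.3900 = 98.3%.

98.3%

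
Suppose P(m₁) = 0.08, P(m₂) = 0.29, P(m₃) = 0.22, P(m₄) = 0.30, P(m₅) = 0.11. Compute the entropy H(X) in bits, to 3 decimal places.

H = −Σ pᵢ log₂ pᵢ.
−0.08·log₂(0.08) = 0.2915
−0.29·log₂(0.29) = 0.5179
−0.22·log₂(0.22) = 0.4806
−0.30·log₂(0.30) = 0.5211
−0.11·log₂(0.11) = 0.3503
Sum ≈ 2.1614 → 2.161 bits.

2.161 bits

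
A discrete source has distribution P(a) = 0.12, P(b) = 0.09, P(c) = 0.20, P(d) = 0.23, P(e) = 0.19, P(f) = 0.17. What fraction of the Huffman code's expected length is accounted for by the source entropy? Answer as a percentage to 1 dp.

Entropy H = −Σ p log₂ p ≈ 2.5216 bits.
Huffman merges: 9/100+3/25→21/100; 17/100+19/100→9/25; 1/5+21/100→41/100; 23/100+9/25→59/100; 41/100+59/100→1. L = 257/100 ≈ 2.5700.
Efficiency = H/L = 2.5216/2.5700 = 98.1%.

98.1%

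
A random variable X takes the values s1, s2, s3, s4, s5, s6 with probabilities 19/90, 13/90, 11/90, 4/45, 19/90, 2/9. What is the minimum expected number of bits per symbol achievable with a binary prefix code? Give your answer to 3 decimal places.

Repeatedly combine the two least-probable nodes; the expected code length is the sum of the merged weights.
merge 4/45 + 11/90 → 19/90
merge 13/90 + 19/90 → 16/45
merge 19/90 + 19/90 → 19/45
merge 2/9 + 16/45 → 26/45
merge 19/45 + 26/45 → 1
L = 19/90 + 16/45 + 19/45 + 26/45 + 1 = 77/30 ≈ 2.567 bits/symbol.

2.567 bits/symbol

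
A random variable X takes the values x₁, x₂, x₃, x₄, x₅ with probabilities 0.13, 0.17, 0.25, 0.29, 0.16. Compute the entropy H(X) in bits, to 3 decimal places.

2.258 bits

H = −Σ pᵢ log₂ pᵢ.
−0.13·log₂(0.13) = 0.3826
−0.17·log₂(0.17) = 0.4346
−0.25·log₂(0.25) = 0.5000
−0.29·log₂(0.29) = 0.5179
−0.16·log₂(0.16) = 0.4230
Sum ≈ 2.2582 → 2.258 bits.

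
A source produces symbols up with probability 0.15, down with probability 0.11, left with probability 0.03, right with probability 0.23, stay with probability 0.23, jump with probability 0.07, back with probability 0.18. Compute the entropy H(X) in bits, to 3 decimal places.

2.602 bits

H = −Σ pᵢ log₂ pᵢ.
−0.15·log₂(0.15) = 0.4105
−0.11·log₂(0.11) = 0.3503
−0.03·log₂(0.03) = 0.1518
−0.23·log₂(0.23) = 0.4877
−0.23·log₂(0.23) = 0.4877
−0.07·log₂(0.07) = 0.2686
−0.18·log₂(0.18) = 0.4453
Sum ≈ 2.6018 → 2.602 bits.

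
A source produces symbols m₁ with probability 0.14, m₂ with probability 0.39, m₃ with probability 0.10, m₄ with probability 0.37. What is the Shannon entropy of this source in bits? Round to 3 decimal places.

1.790 bits

H = −Σ pᵢ log₂ pᵢ.
−0.14·log₂(0.14) = 0.3971
−0.39·log₂(0.39) = 0.5298
−0.10·log₂(0.10) = 0.3322
−0.37·log₂(0.37) = 0.5307
Sum ≈ 1.7898 → 1.790 bits.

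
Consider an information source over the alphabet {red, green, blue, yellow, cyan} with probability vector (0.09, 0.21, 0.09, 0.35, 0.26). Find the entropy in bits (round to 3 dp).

H = −Σ pᵢ log₂ pᵢ.
−0.09·log₂(0.09) = 0.3127
−0.21·log₂(0.21) = 0.4728
−0.09·log₂(0.09) = 0.3127
−0.35·log₂(0.35) = 0.5301
−0.26·log₂(0.26) = 0.5053
Sum ≈ 2.1335 → 2.134 bits.

2.134 bits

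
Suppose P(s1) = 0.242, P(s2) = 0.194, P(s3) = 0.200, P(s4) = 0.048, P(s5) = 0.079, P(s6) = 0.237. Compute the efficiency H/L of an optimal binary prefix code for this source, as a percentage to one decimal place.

Entropy H = −Σ p log₂ p ≈ 2.4106 bits.
Huffman merges: 6/125+79/1000→127/1000; 127/1000+97/500→321/1000; 1/5+237/1000→437/1000; 121/500+321/1000→563/1000; 437/1000+563/1000→1. L = 306/125 ≈ 2.4480.
Efficiency = H/L = 2.4106/2.4480 = 98.5%.

98.5%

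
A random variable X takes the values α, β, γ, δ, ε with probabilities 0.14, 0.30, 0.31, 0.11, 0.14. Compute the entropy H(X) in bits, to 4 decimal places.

H = −Σ pᵢ log₂ pᵢ.
−0.14·log₂(0.14) = 0.3971
−0.30·log₂(0.30) = 0.5211
−0.31·log₂(0.31) = 0.5238
−0.11·log₂(0.11) = 0.3503
−0.14·log₂(0.14) = 0.3971
Sum ≈ 2.1894 → 2.1894 bits.

2.1894 bits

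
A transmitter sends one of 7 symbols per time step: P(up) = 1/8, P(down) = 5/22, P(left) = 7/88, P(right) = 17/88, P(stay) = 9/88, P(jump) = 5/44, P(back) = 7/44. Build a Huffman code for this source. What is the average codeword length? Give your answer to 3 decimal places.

2.761 bits/symbol

Repeatedly combine the two least-probable nodes; the expected code length is the sum of the merged weights.
merge 7/88 + 9/88 → 2/11
merge 5/44 + 1/8 → 21/88
merge 7/44 + 2/11 → 15/44
merge 17/88 + 5/22 → 37/88
merge 21/88 + 15/44 → 51/88
merge 37/88 + 51/88 → 1
L = 2/11 + 21/88 + 15/44 + 37/88 + 51/88 + 1 = 243/88 ≈ 2.761 bits/symbol.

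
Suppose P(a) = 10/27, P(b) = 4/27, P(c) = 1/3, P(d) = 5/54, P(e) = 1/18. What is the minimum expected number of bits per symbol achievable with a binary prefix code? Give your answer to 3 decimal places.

Repeatedly combine the two least-probable nodes; the expected code length is the sum of the merged weights.
merge 1/18 + 5/54 → 4/27
merge 4/27 + 4/27 → 8/27
merge 8/27 + 1/3 → 17/27
merge 10/27 + 17/27 → 1
L = 4/27 + 8/27 + 17/27 + 1 = 56/27 ≈ 2.074 bits/symbol.

2.074 bits/symbol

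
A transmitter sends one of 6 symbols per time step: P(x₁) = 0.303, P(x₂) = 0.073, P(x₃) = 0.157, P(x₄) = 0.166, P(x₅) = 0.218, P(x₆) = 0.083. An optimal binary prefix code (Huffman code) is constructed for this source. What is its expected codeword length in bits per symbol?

2.469 bits/symbol

Repeatedly combine the two least-probable nodes; the expected code length is the sum of the merged weights.
merge 73/1000 + 83/1000 → 39/250
merge 39/250 + 157/1000 → 313/1000
merge 83/500 + 109/500 → 48/125
merge 303/1000 + 313/1000 → 77/125
merge 48/125 + 77/125 → 1
L = 39/250 + 313/1000 + 48/125 + 77/125 + 1 = 2469/1000 = 2.469 bits/symbol.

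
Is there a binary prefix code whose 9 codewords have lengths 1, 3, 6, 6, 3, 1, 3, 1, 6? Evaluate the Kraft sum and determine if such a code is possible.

1.921875; no

With common denominator 2^6 = 64: Σ 2^(−ℓᵢ) = 32/64 + 8/64 + 1/64 + 1/64 + 8/64 + 32/64 + 8/64 + 32/64 + 1/64 = 123/64 = 1.921875.
Kraft's inequality requires Σ ≤ 1; here Σ = 1.921875 > 1, so no such prefix code exists.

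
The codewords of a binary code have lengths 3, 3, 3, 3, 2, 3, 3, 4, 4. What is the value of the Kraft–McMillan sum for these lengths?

With common denominator 2^4 = 16: Σ 2^(−ℓᵢ) = 2/16 + 2/16 + 2/16 + 2/16 + 4/16 + 2/16 + 2/16 + 1/16 + 1/16 = 18/16 = 1.125.

1.125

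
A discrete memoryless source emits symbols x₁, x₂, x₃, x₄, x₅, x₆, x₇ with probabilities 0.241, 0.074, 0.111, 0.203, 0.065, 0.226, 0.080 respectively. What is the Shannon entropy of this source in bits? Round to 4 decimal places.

H = −Σ pᵢ log₂ pᵢ.
−0.241·log₂(0.241) = 0.4947
−0.074·log₂(0.074) = 0.2780
−0.111·log₂(0.111) = 0.3520
−0.203·log₂(0.203) = 0.4670
−0.065·log₂(0.065) = 0.2563
−0.226·log₂(0.226) = 0.4849
−0.080·log₂(0.080) = 0.2915
Sum ≈ 2.6245 → 2.6245 bits.

2.6245 bits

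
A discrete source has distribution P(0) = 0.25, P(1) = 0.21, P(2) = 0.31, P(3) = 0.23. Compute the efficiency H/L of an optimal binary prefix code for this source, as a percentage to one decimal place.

Entropy H = −Σ p log₂ p ≈ 1.9843 bits.
Huffman merges: 21/100+23/100→11/25; 1/4+31/100→14/25; 11/25+14/25→1. L = 2 ≈ 2.0000.
Efficiency = H/L = 1.9843/2.0000 = 99.2%.

99.2%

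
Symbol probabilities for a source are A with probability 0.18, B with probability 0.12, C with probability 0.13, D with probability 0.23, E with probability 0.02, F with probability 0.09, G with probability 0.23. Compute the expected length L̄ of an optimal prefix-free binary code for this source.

2.65 bits/symbol

Repeatedly combine the two least-probable nodes; the expected code length is the sum of the merged weights.
merge 1/50 + 9/100 → 11/100
merge 11/100 + 3/25 → 23/100
merge 13/100 + 9/50 → 31/100
merge 23/100 + 23/100 → 23/50
merge 23/100 + 31/100 → 27/50
merge 23/50 + 27/50 → 1
L = 11/100 + 23/100 + 31/100 + 23/50 + 27/50 + 1 = 53/20 = 2.65 bits/symbol.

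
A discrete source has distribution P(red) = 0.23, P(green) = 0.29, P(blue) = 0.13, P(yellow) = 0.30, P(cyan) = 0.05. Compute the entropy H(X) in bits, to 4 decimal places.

H = −Σ pᵢ log₂ pᵢ.
−0.23·log₂(0.23) = 0.4877
−0.29·log₂(0.29) = 0.5179
−0.13·log₂(0.13) = 0.3826
−0.30·log₂(0.30) = 0.5211
−0.05·log₂(0.05) = 0.2161
Sum ≈ 2.1254 → 2.1254 bits.

2.1254 bits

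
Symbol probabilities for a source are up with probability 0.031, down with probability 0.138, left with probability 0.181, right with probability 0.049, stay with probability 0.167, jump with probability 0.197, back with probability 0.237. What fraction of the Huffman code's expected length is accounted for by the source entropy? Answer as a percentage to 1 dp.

98.0%

Entropy H = −Σ p log₂ p ≈ 2.5944 bits.
Huffman merges: 31/1000+49/1000→2/25; 2/25+69/500→109/500; 167/1000+181/1000→87/250; 197/1000+109/500→83/200; 237/1000+87/250→117/200; 83/200+117/200→1. L = 1323/500 ≈ 2.6460.
Efficiency = H/L = 2.5944/2.6460 = 98.0%.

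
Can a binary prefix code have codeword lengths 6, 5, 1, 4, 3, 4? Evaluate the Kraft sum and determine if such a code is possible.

0.796875; yes

With common denominator 2^6 = 64: Σ 2^(−ℓᵢ) = 1/64 + 2/64 + 32/64 + 4/64 + 8/64 + 4/64 = 51/64 = 0.796875.
Kraft's inequality requires Σ ≤ 1; here Σ = 0.796875 ≤ 1, so such a prefix code exists.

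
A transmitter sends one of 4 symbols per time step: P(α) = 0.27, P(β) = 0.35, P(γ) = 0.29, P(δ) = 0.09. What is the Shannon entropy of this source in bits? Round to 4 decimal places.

1.8707 bits

H = −Σ pᵢ log₂ pᵢ.
−0.27·log₂(0.27) = 0.5100
−0.35·log₂(0.35) = 0.5301
−0.29·log₂(0.29) = 0.5179
−0.09·log₂(0.09) = 0.3127
Sum ≈ 1.8707 → 1.8707 bits.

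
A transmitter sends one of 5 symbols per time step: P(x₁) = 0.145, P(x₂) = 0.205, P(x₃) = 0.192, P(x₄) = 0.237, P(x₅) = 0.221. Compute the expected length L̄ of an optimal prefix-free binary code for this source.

2.337 bits/symbol

Repeatedly combine the two least-probable nodes; the expected code length is the sum of the merged weights.
merge 29/200 + 24/125 → 337/1000
merge 41/200 + 221/1000 → 213/500
merge 237/1000 + 337/1000 → 287/500
merge 213/500 + 287/500 → 1
L = 337/1000 + 213/500 + 287/500 + 1 = 2337/1000 = 2.337 bits/symbol.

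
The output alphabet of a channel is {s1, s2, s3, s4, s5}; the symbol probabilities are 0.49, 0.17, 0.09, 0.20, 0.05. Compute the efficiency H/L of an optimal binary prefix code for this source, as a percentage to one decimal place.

Entropy H = −Σ p log₂ p ≈ 1.9320 bits.
Huffman merges: 1/20+9/100→7/50; 7/50+17/100→31/100; 1/5+31/100→51/100; 49/100+51/100→1. L = 49/25 ≈ 1.9600.
Efficiency = H/L = 1.9320/1.9600 = 98.6%.

98.6%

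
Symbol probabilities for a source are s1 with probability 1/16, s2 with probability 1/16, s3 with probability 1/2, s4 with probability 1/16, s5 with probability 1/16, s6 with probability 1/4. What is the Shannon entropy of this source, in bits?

2 bits

Each probability is a power of 1/2, so log₂(1/p) is an integer.
H = Σ p·log₂(1/p) = 1/16·4 + 1/16·4 + 1/2·1 + 1/16·4 + 1/16·4 + 1/4·2 = 2 bits.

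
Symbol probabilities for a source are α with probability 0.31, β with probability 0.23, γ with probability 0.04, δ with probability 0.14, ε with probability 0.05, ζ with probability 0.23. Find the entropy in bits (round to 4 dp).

H = −Σ pᵢ log₂ pᵢ.
−0.31·log₂(0.31) = 0.5238
−0.23·log₂(0.23) = 0.4877
−0.04·log₂(0.04) = 0.1858
−0.14·log₂(0.14) = 0.3971
−0.05·log₂(0.05) = 0.2161
−0.23·log₂(0.23) = 0.4877
Sum ≈ 2.2981 → 2.2981 bits.

2.2981 bits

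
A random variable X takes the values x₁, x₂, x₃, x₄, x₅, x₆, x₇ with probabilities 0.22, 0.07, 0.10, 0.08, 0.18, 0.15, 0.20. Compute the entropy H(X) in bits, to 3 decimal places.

H = −Σ pᵢ log₂ pᵢ.
−0.22·log₂(0.22) = 0.4806
−0.07·log₂(0.07) = 0.2686
−0.10·log₂(0.10) = 0.3322
−0.08·log₂(0.08) = 0.2915
−0.18·log₂(0.18) = 0.4453
−0.15·log₂(0.15) = 0.4105
−0.20·log₂(0.20) = 0.4644
Sum ≈ 2.6931 → 2.693 bits.

2.693 bits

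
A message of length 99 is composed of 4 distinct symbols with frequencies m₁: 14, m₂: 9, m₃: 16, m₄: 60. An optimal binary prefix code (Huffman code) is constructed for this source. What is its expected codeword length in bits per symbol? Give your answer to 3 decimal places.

1.626 bits/symbol

Probabilities are the counts divided by 99.
Repeatedly combine the two least-probable nodes; the expected code length is the sum of the merged weights.
merge 1/11 + 14/99 → 23/99
merge 16/99 + 23/99 → 13/33
merge 13/33 + 20/33 → 1
L = 23/99 + 13/33 + 1 = 161/99 ≈ 1.626 bits/symbol.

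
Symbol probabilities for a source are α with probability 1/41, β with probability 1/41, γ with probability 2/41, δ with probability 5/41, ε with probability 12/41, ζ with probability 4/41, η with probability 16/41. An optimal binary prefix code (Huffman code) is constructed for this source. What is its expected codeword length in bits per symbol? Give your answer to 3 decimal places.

Repeatedly combine the two least-probable nodes; the expected code length is the sum of the merged weights.
merge 1/41 + 1/41 → 2/41
merge 2/41 + 2/41 → 4/41
merge 4/41 + 4/41 → 8/41
merge 5/41 + 8/41 → 13/41
merge 12/41 + 13/41 → 25/41
merge 16/41 + 25/41 → 1
L = 2/41 + 4/41 + 8/41 + 13/41 + 25/41 + 1 = 93/41 ≈ 2.268 bits/symbol.

2.268 bits/symbol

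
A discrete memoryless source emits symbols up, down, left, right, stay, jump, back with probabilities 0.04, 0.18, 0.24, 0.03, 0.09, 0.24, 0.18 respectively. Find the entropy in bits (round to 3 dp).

H = −Σ pᵢ log₂ pᵢ.
−0.04·log₂(0.04) = 0.1858
−0.18·log₂(0.18) = 0.4453
−0.24·log₂(0.24) = 0.4941
−0.03·log₂(0.03) = 0.1518
−0.09·log₂(0.09) = 0.3127
−0.24·log₂(0.24) = 0.4941
−0.18·log₂(0.18) = 0.4453
Sum ≈ 2.5291 → 2.529 bits.

2.529 bits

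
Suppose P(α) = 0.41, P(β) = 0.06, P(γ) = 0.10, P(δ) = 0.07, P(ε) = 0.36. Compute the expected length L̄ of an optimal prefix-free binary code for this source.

1.95 bits/symbol

Repeatedly combine the two least-probable nodes; the expected code length is the sum of the merged weights.
merge 3/50 + 7/100 → 13/100
merge 1/10 + 13/100 → 23/100
merge 23/100 + 9/25 → 59/100
merge 41/100 + 59/100 → 1
L = 13/100 + 23/100 + 59/100 + 1 = 39/20 = 1.95 bits/symbol.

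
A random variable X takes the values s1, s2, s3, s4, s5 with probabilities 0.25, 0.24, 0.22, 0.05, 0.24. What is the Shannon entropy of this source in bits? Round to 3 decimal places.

2.185 bits

H = −Σ pᵢ log₂ pᵢ.
−0.25·log₂(0.25) = 0.5000
−0.24·log₂(0.24) = 0.4941
−0.22·log₂(0.22) = 0.4806
−0.05·log₂(0.05) = 0.2161
−0.24·log₂(0.24) = 0.4941
Sum ≈ 2.1849 → 2.185 bits.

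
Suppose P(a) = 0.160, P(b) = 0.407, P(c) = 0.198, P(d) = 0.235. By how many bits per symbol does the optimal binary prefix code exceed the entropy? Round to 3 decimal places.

0.047 bits

Entropy H = −Σ p log₂ p ≈ 1.9044 bits.
Huffman merges: 4/25+99/500→179/500; 47/200+179/500→593/1000; 407/1000+593/1000→1. L = 1951/1000 ≈ 1.9510.
L − H = 1.9510 − 1.9044 = 0.047 bits.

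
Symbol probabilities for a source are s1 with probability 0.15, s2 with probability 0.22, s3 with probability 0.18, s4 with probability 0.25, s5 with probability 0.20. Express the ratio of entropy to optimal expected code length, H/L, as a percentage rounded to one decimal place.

98.7%

Entropy H = −Σ p log₂ p ≈ 2.3008 bits.
Huffman merges: 3/20+9/50→33/100; 1/5+11/50→21/50; 1/4+33/100→29/50; 21/50+29/50→1. L = 233/100 ≈ 2.3300.
Efficiency = H/L = 2.3008/2.3300 = 98.7%.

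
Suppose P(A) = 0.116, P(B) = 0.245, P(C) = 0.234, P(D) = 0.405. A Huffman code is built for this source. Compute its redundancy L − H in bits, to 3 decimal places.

Entropy H = −Σ p log₂ p ≈ 1.8761 bits.
Huffman merges: 29/250+117/500→7/20; 49/200+7/20→119/200; 81/200+119/200→1. L = 389/200 ≈ 1.9450.
L − H = 1.9450 − 1.8761 = 0.069 bits.

0.069 bits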